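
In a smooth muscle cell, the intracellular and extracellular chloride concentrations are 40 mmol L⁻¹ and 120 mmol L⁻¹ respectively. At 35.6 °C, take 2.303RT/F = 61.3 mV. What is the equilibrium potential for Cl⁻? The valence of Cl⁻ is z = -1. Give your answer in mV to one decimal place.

-29.2 mV

E = (61.3/z) · log₁₀([Cl⁻]_out/[Cl⁻]_in) with z = -1.
For an anion, dividing by z = -1 reverses the sign.
= (61.3/-1) · log₁₀(120/40) = -61.30 · log₁₀(3)
= -61.30 · (0.4771) = -29.25 mV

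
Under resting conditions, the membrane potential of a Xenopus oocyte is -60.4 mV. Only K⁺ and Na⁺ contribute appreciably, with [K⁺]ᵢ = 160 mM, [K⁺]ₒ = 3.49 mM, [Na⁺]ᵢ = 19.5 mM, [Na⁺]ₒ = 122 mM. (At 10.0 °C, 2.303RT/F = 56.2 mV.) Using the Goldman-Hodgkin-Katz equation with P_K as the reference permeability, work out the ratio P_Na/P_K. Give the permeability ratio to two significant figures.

Let α = P_Na/P_K. GHK: Vm = 56.2·log₁₀[(Kₒ + α·Naₒ)/(Kᵢ + α·Naᵢ)].
10^(Vm/56.2) = 10^(-60.4/56.2) = 0.084191
So 0.084191·(Kᵢ + α·Naᵢ) = Kₒ + α·Naₒ → α = (0.084191·160.0 − 3.49) / (122.0 − 0.084191·19.5)
α = (13.47 − 3.49) / (122.0 − 1.642) = 9.981/120.4 = 0.08292

0.083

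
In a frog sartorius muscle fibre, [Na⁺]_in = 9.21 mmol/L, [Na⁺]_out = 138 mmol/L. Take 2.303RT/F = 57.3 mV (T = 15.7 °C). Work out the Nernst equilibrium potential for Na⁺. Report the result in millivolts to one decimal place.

E = (57.3/z) · log₁₀([Na⁺]_out/[Na⁺]_in) with z = +1.
= (57.3/1) · log₁₀(138/9.21) = 57.30 · log₁₀(14.98)
= 57.30 · (1.1756) = 67.36 mV

67.4 mV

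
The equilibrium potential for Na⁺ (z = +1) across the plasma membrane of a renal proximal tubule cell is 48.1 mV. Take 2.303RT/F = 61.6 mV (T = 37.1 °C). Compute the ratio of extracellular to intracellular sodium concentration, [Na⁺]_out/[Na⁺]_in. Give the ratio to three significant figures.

log₁₀([out]/[in]) = E·z/(61.6) = 48.1 × 1 / 61.6 = 0.7808
[out]/[in] = 10^(0.7808) = 6.037

6.04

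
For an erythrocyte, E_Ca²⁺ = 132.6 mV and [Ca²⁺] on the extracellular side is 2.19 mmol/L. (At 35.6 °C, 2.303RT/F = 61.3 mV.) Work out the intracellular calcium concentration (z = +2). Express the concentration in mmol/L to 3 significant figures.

0.000103 mmol/L

Nernst: E = (61.3/2) · log₁₀([out]/[in]), so log₁₀([out]/[in]) = 132.6 × 2 / 61.3 = 4.3263.
[out]/[in] = 10^(4.3263) = 2.12e+04.
[in] = 2.19 / 2.12e+04 = 0.0001033 mmol/L.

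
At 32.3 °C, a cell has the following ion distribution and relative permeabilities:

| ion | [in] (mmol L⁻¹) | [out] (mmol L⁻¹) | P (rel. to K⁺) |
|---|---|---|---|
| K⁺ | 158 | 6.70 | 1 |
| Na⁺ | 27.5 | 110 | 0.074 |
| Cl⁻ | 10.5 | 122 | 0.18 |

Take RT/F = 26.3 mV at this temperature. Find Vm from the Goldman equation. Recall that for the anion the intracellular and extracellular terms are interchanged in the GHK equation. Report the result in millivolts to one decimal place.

Vm = 26.3 · ln[(Σ P·[cation]ₒ + Σ P·[anion]ᵢ) / (Σ P·[cation]ᵢ + Σ P·[anion]ₒ)]
Numerator = 1×6.70 + 0.074×110 + 0.18×10.5 = 16.73
Denominator = 1×158 + 0.074×27.5 + 0.18×122 = 182
Vm = 26.3 · ln(0.091926) = 26.3 × (-2.3868) = -62.77 mV

-62.8 mV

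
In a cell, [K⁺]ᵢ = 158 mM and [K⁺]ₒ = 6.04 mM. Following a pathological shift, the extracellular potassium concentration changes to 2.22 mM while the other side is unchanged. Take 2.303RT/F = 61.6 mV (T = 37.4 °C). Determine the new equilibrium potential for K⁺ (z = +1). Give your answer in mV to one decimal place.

After the shift: [K⁺]_out = 2.22, [K⁺]_in = 158 mM.
E_new = (61.6/1)·log₁₀(2.22/158) = 61.60 · (-1.8523) = -114.10 mV

-114.1 mV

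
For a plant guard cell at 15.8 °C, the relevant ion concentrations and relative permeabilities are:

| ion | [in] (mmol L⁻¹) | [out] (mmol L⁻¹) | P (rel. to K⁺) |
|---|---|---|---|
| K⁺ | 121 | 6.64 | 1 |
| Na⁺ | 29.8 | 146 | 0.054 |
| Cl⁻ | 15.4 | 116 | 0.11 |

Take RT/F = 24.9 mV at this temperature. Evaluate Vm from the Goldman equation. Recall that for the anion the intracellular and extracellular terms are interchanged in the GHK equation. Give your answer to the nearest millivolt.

Vm = 24.9 · ln[(Σ P·[cation]ₒ + Σ P·[anion]ᵢ) / (Σ P·[cation]ᵢ + Σ P·[anion]ₒ)]
Numerator = 1×6.64 + 0.054×146 + 0.11×15.4 = 16.22
Denominator = 1×121 + 0.054×29.8 + 0.11×116 = 135.4
Vm = 24.9 · ln(0.11981) = 24.9 × (-2.1219) = -52.83 mV

-53 mV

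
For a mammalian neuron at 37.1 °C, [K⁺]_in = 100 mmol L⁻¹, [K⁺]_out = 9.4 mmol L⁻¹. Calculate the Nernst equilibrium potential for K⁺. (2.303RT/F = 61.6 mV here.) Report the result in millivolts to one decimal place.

-63.3 mV

E = (61.6/z) · log₁₀([K⁺]_out/[K⁺]_in) with z = +1.
= (61.6/1) · log₁₀(9.4/100) = 61.60 · log₁₀(0.094)
= 61.60 · (-1.0269) = -63.26 mV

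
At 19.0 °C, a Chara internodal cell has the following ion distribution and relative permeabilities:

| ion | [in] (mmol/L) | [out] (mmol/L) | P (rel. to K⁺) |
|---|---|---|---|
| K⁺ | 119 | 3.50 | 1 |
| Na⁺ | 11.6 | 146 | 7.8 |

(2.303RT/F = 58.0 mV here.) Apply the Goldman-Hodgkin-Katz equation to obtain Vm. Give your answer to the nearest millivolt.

Vm = 58.0 · log₁₀[(Σ P·[cation]ₒ + Σ P·[anion]ᵢ) / (Σ P·[cation]ᵢ + Σ P·[anion]ₒ)]
Numerator = 1×3.50 + 7.8×146 = 1142
Denominator = 1×119 + 7.8×11.6 = 209.5
Vm = 58.0 · log₁₀(5.453) = 58.0 × (0.7366) = 42.72 mV

43 mV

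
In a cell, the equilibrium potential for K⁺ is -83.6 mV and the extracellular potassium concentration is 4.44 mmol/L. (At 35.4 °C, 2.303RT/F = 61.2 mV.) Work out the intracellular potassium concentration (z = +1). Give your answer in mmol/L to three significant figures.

103 mmol/L

Nernst: E = (61.2/1) · log₁₀([out]/[in]), so log₁₀([out]/[in]) = -83.6 × 1 / 61.2 = -1.3660.
[out]/[in] = 10^(-1.3660) = 0.04305.
[in] = 4.44 / 0.04305 = 103.1 mmol/L.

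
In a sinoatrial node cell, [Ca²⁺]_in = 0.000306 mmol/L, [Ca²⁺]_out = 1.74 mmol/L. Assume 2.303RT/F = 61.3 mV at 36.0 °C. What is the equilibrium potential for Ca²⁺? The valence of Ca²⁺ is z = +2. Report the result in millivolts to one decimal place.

E = (61.3/z) · log₁₀([Ca²⁺]_out/[Ca²⁺]_in) with z = +2.
= (61.3/2) · log₁₀(1.74/0.000306) = 30.65 · log₁₀(5686)
= 30.65 · (3.7548) = 115.09 mV

115.1 mV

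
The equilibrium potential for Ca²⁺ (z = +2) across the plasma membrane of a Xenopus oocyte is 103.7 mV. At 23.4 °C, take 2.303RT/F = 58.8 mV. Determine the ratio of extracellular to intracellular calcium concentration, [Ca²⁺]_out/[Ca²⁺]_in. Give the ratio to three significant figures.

3370

log₁₀([out]/[in]) = E·z/(58.8) = 103.7 × 2 / 58.8 = 3.5272
[out]/[in] = 10^(3.5272) = 3367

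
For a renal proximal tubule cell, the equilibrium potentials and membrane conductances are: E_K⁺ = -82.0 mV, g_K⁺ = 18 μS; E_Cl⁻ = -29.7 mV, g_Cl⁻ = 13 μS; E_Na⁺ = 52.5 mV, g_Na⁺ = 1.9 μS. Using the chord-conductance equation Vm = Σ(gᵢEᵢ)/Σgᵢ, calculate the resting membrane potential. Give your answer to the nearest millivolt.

-54 mV

Σ gᵢEᵢ = 18·(-82.0) + 13·(-29.7) + 1.9·(52.5) = -1762.35
Σ gᵢ = 18 + 13 + 1.9 = 32.9
Vm = -1762.35 / 32.9 = -53.57 mV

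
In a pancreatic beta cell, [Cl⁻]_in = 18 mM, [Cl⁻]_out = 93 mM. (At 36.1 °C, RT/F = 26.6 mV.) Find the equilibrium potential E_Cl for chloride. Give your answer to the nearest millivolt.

E = (26.6/z) · ln([Cl⁻]_out/[Cl⁻]_in) with z = -1.
For an anion, dividing by z = -1 reverses the sign.
= (26.6/-1) · ln(93/18) = -26.60 · ln(5.167)
= -26.60 · (1.6422) = -43.68 mV

-44 mV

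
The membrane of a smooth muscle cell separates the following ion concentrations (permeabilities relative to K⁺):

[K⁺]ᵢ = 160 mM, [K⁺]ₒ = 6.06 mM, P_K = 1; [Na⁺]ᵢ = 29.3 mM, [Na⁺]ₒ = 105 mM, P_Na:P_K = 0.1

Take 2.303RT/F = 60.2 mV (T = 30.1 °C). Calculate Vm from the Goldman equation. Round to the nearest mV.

Vm = 60.2 · log₁₀[(Σ P·[cation]ₒ + Σ P·[anion]ᵢ) / (Σ P·[cation]ᵢ + Σ P·[anion]ₒ)]
Numerator = 1×6.06 + 0.1×105 = 16.56
Denominator = 1×160 + 0.1×29.3 = 162.9
Vm = 60.2 · log₁₀(0.10164) = 60.2 × (-0.9929) = -59.78 mV

-60 mV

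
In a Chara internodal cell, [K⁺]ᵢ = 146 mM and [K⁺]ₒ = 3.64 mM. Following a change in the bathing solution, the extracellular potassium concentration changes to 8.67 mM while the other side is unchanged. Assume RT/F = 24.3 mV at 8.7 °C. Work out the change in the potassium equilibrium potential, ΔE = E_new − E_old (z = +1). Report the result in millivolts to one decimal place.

E_old = (24.3/1)·ln(3.64/146) = -89.71 mV
E_new = (24.3/1)·ln(8.67/146) = -68.62 mV
ΔE = -68.62 − (-89.71) = 21.09 mV

21.1 mV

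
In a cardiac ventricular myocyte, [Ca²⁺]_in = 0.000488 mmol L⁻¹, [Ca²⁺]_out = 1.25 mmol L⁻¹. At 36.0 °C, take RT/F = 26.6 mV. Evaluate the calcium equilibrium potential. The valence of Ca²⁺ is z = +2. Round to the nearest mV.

104 mV

E = (26.6/z) · ln([Ca²⁺]_out/[Ca²⁺]_in) with z = +2.
= (26.6/2) · ln(1.25/0.000488) = 13.30 · ln(2561)
= 13.30 · (7.8483) = 104.38 mV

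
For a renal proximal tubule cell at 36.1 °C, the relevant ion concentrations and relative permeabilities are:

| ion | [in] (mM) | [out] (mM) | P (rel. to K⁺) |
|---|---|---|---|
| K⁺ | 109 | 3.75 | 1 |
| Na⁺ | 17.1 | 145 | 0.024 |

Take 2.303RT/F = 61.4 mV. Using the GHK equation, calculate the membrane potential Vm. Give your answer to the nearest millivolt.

-72 mV

Vm = 61.4 · log₁₀[(Σ P·[cation]ₒ + Σ P·[anion]ᵢ) / (Σ P·[cation]ᵢ + Σ P·[anion]ₒ)]
Numerator = 1×3.75 + 0.024×145 = 7.23
Denominator = 1×109 + 0.024×17.1 = 109.4
Vm = 61.4 · log₁₀(0.066081) = 61.4 × (-1.1799) = -72.45 mV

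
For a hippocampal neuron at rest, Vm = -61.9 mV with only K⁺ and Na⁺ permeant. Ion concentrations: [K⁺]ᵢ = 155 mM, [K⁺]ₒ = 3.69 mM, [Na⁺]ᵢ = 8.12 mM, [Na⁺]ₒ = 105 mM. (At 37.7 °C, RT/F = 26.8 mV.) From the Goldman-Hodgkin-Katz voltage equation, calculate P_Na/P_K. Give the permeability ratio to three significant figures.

Let α = P_Na/P_K. GHK: Vm = 26.8·ln[(Kₒ + α·Naₒ)/(Kᵢ + α·Naᵢ)].
e^(Vm/26.8) = e^(-61.9/26.8) = 0.099291
So 0.099291·(Kᵢ + α·Naᵢ) = Kₒ + α·Naₒ → α = (0.099291·155.0 − 3.69) / (105.0 − 0.099291·8.12)
α = (15.39 − 3.69) / (105.0 − 0.8062) = 11.7/104.2 = 0.1123

0.112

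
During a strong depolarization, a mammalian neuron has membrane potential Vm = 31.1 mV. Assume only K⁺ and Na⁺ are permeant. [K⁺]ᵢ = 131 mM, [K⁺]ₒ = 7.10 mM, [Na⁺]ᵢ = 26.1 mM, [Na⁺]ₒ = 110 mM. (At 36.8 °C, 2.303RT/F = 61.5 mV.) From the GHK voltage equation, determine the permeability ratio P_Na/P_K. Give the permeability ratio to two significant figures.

Let α = P_Na/P_K. GHK: Vm = 61.5·log₁₀[(Kₒ + α·Naₒ)/(Kᵢ + α·Naᵢ)].
10^(Vm/61.5) = 10^(31.1/61.5) = 3.204
So 3.204·(Kᵢ + α·Naᵢ) = Kₒ + α·Naₒ → α = (3.204·131.0 − 7.1) / (110.0 − 3.204·26.1)
α = (419.7 − 7.1) / (110.0 − 83.62) = 412.6/26.38 = 15.64

16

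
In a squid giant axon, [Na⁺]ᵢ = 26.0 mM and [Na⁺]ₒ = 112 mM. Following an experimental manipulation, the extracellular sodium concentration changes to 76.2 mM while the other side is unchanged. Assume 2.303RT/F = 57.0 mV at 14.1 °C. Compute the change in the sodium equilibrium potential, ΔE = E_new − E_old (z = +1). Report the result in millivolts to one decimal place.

-9.5 mV

E_old = (57.0/1)·log₁₀(112/26.0) = 36.15 mV
E_new = (57.0/1)·log₁₀(76.2/26.0) = 26.62 mV
ΔE = 26.62 − (36.15) = -9.53 mV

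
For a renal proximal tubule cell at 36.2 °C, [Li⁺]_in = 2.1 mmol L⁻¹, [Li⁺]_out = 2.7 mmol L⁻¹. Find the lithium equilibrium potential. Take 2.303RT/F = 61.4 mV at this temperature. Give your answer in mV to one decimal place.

6.7 mV

E = (61.4/z) · log₁₀([Li⁺]_out/[Li⁺]_in) with z = +1.
= (61.4/1) · log₁₀(2.7/2.1) = 61.40 · log₁₀(1.286)
= 61.40 · (0.1091) = 6.70 mV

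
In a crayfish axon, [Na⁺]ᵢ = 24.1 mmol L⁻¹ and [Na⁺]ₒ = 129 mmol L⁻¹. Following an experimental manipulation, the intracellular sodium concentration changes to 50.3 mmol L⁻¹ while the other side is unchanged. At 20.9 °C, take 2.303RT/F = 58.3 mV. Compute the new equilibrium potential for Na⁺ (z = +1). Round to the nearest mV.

24 mV

After the shift: [Na⁺]_out = 129, [Na⁺]_in = 50.3 mmol L⁻¹.
E_new = (58.3/1)·log₁₀(129/50.3) = 58.30 · (0.4090) = 23.85 mV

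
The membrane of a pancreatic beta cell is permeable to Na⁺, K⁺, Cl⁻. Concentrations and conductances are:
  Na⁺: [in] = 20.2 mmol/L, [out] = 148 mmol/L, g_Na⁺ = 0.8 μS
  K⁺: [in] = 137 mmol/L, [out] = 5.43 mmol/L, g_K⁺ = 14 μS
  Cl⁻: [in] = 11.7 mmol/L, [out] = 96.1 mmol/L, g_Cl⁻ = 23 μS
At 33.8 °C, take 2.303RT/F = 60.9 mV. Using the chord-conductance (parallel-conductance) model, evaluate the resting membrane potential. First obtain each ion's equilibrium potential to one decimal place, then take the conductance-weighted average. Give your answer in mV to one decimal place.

E_Na⁺ = (60.9/1)·log₁₀(148/20.2) = 52.7 mV
E_K⁺ = (60.9/1)·log₁₀(5.43/137) = -85.4 mV
E_Cl⁻ = (60.9/-1)·log₁₀(96.1/11.7) = -55.7 mV
Vm = (Σ gᵢEᵢ)/(Σ gᵢ) = (0.8·52.7 + 14·-85.4 + 23·-55.7) / (0.8 + 14 + 23)
= -2434.54 / 37.8 = -64.41 mV

-64.4 mV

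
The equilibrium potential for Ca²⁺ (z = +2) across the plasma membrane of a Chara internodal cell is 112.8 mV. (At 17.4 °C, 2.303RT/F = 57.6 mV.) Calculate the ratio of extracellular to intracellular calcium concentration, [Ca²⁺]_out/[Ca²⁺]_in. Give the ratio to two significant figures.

8300

log₁₀([out]/[in]) = E·z/(57.6) = 112.8 × 2 / 57.6 = 3.9167
[out]/[in] = 10^(3.9167) = 8254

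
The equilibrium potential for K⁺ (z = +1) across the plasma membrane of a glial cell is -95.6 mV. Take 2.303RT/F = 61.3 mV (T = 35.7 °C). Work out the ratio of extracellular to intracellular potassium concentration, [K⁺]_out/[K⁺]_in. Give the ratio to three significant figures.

log₁₀([out]/[in]) = E·z/(61.3) = -95.6 × 1 / 61.3 = -1.5595
[out]/[in] = 10^(-1.5595) = 0.02757

0.0276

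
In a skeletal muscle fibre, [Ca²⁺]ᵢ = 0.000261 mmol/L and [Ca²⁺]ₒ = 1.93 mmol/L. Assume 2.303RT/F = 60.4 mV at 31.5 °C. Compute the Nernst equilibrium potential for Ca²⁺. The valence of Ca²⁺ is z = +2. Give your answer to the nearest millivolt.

E = (60.4/z) · log₁₀([Ca²⁺]_out/[Ca²⁺]_in) with z = +2.
= (60.4/2) · log₁₀(1.93/0.000261) = 30.20 · log₁₀(7395)
= 30.20 · (3.8689) = 116.84 mV

117 mV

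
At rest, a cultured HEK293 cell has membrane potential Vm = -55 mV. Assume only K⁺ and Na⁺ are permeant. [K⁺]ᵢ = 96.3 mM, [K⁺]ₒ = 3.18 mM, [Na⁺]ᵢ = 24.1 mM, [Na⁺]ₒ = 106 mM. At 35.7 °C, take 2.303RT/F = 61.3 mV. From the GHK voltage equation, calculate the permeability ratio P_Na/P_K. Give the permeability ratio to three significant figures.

Let α = P_Na/P_K. GHK: Vm = 61.3·log₁₀[(Kₒ + α·Naₒ)/(Kᵢ + α·Naᵢ)].
10^(Vm/61.3) = 10^(-55.0/61.3) = 0.1267
So 0.1267·(Kᵢ + α·Naᵢ) = Kₒ + α·Naₒ → α = (0.1267·96.3 − 3.18) / (106.0 − 0.1267·24.1)
α = (12.2 − 3.18) / (106.0 − 3.053) = 9.021/102.9 = 0.08763

0.0876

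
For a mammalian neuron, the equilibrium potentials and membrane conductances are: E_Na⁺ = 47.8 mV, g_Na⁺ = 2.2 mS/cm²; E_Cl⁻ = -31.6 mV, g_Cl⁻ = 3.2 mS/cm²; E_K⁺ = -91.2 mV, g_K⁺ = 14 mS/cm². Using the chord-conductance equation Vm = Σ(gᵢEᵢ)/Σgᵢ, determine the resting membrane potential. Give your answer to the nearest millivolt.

Σ gᵢEᵢ = 2.2·(47.8) + 3.2·(-31.6) + 14·(-91.2) = -1272.76
Σ gᵢ = 2.2 + 3.2 + 14 = 19.4
Vm = -1272.76 / 19.4 = -65.61 mV

-66 mV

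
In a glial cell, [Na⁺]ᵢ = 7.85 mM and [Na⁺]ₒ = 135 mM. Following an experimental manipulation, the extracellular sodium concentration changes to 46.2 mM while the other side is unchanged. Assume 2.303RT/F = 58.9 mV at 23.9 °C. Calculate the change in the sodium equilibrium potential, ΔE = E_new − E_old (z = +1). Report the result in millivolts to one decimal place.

E_old = (58.9/1)·log₁₀(135/7.85) = 72.77 mV
E_new = (58.9/1)·log₁₀(46.2/7.85) = 45.34 mV
ΔE = 45.34 − (72.77) = -27.43 mV

-27.4 mV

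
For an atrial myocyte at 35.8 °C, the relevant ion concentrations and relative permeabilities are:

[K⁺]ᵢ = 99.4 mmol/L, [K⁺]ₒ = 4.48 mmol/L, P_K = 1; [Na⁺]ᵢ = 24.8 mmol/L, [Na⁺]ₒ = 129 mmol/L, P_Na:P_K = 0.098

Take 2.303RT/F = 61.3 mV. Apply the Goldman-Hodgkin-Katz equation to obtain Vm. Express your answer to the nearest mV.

Vm = 61.3 · log₁₀[(Σ P·[cation]ₒ + Σ P·[anion]ᵢ) / (Σ P·[cation]ᵢ + Σ P·[anion]ₒ)]
Numerator = 1×4.48 + 0.098×129 = 17.12
Denominator = 1×99.4 + 0.098×24.8 = 101.8
Vm = 61.3 · log₁₀(0.16814) = 61.3 × (-0.7743) = -47.47 mV

-47 mV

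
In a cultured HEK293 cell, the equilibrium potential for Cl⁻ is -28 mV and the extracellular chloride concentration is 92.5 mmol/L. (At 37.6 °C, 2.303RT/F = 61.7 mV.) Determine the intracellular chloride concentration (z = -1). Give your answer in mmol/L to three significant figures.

Nernst: E = (61.7/-1) · log₁₀([out]/[in]), so log₁₀([out]/[in]) = -28.0 × -1 / 61.7 = 0.4538.
[out]/[in] = 10^(0.4538) = 2.843.
[in] = 92.5 / 2.843 = 32.53 mmol/L.

32.5 mmol/L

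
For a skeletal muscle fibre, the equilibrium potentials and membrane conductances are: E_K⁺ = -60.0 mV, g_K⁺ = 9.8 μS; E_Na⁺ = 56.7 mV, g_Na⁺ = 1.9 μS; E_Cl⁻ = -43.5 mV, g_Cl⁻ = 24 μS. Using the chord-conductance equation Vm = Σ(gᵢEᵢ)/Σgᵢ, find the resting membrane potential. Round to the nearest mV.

Σ gᵢEᵢ = 9.8·(-60.0) + 1.9·(56.7) + 24·(-43.5) = -1524.27
Σ gᵢ = 9.8 + 1.9 + 24 = 35.7
Vm = -1524.27 / 35.7 = -42.70 mV

-43 mV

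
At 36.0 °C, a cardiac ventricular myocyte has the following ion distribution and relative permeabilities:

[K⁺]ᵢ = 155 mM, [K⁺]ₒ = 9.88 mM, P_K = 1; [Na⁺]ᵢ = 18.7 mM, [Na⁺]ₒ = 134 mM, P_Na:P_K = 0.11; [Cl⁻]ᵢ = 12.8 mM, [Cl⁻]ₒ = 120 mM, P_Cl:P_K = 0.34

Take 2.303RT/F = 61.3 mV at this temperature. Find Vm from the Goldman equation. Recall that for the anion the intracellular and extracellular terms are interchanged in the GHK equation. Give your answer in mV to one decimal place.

Vm = 61.3 · log₁₀[(Σ P·[cation]ₒ + Σ P·[anion]ᵢ) / (Σ P·[cation]ᵢ + Σ P·[anion]ₒ)]
Numerator = 1×9.88 + 0.11×134 + 0.34×12.8 = 28.97
Denominator = 1×155 + 0.11×18.7 + 0.34×120 = 197.9
Vm = 61.3 · log₁₀(0.14643) = 61.3 × (-0.8344) = -51.15 mV

-51.1 mV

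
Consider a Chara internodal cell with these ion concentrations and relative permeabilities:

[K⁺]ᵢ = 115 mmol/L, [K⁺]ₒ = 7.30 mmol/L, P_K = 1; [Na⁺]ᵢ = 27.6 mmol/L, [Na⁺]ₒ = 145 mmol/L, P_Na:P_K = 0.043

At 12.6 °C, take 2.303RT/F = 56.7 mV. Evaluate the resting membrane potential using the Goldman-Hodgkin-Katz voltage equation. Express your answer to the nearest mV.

-53 mV

Vm = 56.7 · log₁₀[(Σ P·[cation]ₒ + Σ P·[anion]ᵢ) / (Σ P·[cation]ᵢ + Σ P·[anion]ₒ)]
Numerator = 1×7.30 + 0.043×145 = 13.54
Denominator = 1×115 + 0.043×27.6 = 116.2
Vm = 56.7 · log₁₀(0.11649) = 56.7 × (-0.9337) = -52.94 mV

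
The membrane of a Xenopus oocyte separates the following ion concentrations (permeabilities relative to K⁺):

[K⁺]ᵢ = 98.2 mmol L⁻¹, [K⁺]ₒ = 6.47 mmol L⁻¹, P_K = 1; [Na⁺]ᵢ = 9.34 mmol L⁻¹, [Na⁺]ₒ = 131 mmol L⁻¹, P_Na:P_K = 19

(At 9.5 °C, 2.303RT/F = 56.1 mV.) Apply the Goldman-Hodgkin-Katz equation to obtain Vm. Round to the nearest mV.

54 mV

Vm = 56.1 · log₁₀[(Σ P·[cation]ₒ + Σ P·[anion]ᵢ) / (Σ P·[cation]ᵢ + Σ P·[anion]ₒ)]
Numerator = 1×6.47 + 19×131 = 2495
Denominator = 1×98.2 + 19×9.34 = 275.7
Vm = 56.1 · log₁₀(9.0527) = 56.1 × (0.9568) = 53.68 mV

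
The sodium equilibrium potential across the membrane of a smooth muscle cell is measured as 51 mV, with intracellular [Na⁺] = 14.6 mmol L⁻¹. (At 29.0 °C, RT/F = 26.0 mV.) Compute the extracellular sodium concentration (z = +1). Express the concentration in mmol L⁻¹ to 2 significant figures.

Nernst: E = (26.0/1) · ln([out]/[in]), so ln([out]/[in]) = 51.0 × 1 / 26.0 = 1.9615.
[out]/[in] = e^(1.9615) = 7.11.
[out] = 7.11 × 14.6 = 103.8 mmol L⁻¹.

100 mmol L⁻¹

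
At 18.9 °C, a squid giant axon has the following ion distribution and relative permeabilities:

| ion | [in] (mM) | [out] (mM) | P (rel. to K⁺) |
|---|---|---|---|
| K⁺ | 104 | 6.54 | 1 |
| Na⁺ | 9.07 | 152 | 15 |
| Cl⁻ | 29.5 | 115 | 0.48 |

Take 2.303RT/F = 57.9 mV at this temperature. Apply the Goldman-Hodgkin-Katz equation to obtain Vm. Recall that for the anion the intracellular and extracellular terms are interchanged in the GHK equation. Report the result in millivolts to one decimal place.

Vm = 57.9 · log₁₀[(Σ P·[cation]ₒ + Σ P·[anion]ᵢ) / (Σ P·[cation]ᵢ + Σ P·[anion]ₒ)]
Numerator = 1×6.54 + 15×152 + 0.48×29.5 = 2301
Denominator = 1×104 + 15×9.07 + 0.48×115 = 295.2
Vm = 57.9 · log₁₀(7.7924) = 57.9 × (0.8917) = 51.63 mV

51.6 mV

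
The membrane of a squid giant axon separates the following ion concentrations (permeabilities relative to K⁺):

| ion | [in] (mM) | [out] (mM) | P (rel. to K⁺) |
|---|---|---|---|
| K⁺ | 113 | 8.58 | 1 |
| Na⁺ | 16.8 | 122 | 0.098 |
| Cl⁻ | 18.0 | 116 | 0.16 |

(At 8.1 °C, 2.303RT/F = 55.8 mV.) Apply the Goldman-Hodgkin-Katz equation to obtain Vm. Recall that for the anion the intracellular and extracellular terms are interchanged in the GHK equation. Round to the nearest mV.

-42 mV

Vm = 55.8 · log₁₀[(Σ P·[cation]ₒ + Σ P·[anion]ᵢ) / (Σ P·[cation]ᵢ + Σ P·[anion]ₒ)]
Numerator = 1×8.58 + 0.098×122 + 0.16×18.0 = 23.42
Denominator = 1×113 + 0.098×16.8 + 0.16×116 = 133.2
Vm = 55.8 · log₁₀(0.17579) = 55.8 × (-0.7550) = -42.13 mV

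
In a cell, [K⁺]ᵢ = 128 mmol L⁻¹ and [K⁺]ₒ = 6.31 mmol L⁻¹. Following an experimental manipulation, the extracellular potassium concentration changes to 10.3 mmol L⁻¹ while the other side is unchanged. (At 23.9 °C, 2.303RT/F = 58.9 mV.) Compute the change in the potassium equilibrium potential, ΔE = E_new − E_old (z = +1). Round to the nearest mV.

E_old = (58.9/1)·log₁₀(6.31/128) = -76.99 mV
E_new = (58.9/1)·log₁₀(10.3/128) = -64.46 mV
ΔE = -64.46 − (-76.99) = 12.53 mV

13 mV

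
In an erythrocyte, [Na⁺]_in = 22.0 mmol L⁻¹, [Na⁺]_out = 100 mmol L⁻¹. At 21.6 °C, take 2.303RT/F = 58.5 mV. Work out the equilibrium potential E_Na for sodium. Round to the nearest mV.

E = (58.5/z) · log₁₀([Na⁺]_out/[Na⁺]_in) with z = +1.
= (58.5/1) · log₁₀(100/22.0) = 58.50 · log₁₀(4.545)
= 58.50 · (0.6576) = 38.47 mV

38 mV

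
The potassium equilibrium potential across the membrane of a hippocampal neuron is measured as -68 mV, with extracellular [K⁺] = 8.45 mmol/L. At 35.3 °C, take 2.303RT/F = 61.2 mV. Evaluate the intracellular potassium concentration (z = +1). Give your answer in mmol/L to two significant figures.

Nernst: E = (61.2/1) · log₁₀([out]/[in]), so log₁₀([out]/[in]) = -68.0 × 1 / 61.2 = -1.1111.
[out]/[in] = 10^(-1.1111) = 0.07743.
[in] = 8.45 / 0.07743 = 109.1 mmol/L.

110 mmol/L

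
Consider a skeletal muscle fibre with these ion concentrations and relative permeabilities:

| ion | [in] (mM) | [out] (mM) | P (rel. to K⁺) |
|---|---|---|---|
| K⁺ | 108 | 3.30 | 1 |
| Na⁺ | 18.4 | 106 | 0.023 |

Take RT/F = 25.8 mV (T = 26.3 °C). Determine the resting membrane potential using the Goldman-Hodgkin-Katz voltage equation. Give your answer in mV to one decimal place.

Vm = 25.8 · ln[(Σ P·[cation]ₒ + Σ P·[anion]ᵢ) / (Σ P·[cation]ᵢ + Σ P·[anion]ₒ)]
Numerator = 1×3.30 + 0.023×106 = 5.738
Denominator = 1×108 + 0.023×18.4 = 108.4
Vm = 25.8 · ln(0.052922) = 25.8 × (-2.9389) = -75.82 mV

-75.8 mV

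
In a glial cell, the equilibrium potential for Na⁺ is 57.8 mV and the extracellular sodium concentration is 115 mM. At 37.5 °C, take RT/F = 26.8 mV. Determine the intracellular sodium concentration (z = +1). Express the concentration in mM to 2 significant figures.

Nernst: E = (26.8/1) · ln([out]/[in]), so ln([out]/[in]) = 57.8 × 1 / 26.8 = 2.1567.
[out]/[in] = e^(2.1567) = 8.643.
[in] = 115 / 8.643 = 13.31 mM.

13 mM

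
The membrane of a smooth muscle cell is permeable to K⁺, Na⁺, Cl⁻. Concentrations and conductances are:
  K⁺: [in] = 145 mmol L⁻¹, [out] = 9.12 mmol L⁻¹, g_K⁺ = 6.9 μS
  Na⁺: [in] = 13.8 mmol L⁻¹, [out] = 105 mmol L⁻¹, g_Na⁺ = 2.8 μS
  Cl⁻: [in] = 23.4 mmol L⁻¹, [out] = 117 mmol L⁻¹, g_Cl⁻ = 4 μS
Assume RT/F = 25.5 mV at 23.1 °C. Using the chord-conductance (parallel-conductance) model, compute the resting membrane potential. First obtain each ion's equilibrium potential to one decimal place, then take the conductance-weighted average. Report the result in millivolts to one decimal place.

E_K⁺ = (25.5/1)·ln(9.12/145) = -70.5 mV
E_Na⁺ = (25.5/1)·ln(105/13.8) = 51.7 mV
E_Cl⁻ = (25.5/-1)·ln(117/23.4) = -41.0 mV
Vm = (Σ gᵢEᵢ)/(Σ gᵢ) = (6.9·-70.5 + 2.8·51.7 + 4·-41.0) / (6.9 + 2.8 + 4)
= -505.69 / 13.7 = -36.91 mV

-36.9 mV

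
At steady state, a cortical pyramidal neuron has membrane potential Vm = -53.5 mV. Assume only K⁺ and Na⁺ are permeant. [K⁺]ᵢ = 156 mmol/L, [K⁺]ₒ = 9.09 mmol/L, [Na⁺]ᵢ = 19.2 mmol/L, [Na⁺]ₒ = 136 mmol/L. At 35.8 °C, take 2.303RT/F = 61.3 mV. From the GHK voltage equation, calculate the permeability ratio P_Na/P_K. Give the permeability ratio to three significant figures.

0.0886

Let α = P_Na/P_K. GHK: Vm = 61.3·log₁₀[(Kₒ + α·Naₒ)/(Kᵢ + α·Naᵢ)].
10^(Vm/61.3) = 10^(-53.5/61.3) = 0.13404
So 0.13404·(Kᵢ + α·Naᵢ) = Kₒ + α·Naₒ → α = (0.13404·156.0 − 9.09) / (136.0 − 0.13404·19.2)
α = (20.91 − 9.09) / (136.0 − 2.574) = 11.82/133.4 = 0.08859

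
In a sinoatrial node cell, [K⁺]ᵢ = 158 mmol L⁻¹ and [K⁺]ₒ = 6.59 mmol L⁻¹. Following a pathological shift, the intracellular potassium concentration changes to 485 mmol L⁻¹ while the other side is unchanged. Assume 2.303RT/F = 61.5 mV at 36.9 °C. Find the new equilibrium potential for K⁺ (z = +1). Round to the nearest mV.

After the shift: [K⁺]_out = 6.59, [K⁺]_in = 485 mmol L⁻¹.
E_new = (61.5/1)·log₁₀(6.59/485) = 61.50 · (-1.8669) = -114.81 mV

-115 mV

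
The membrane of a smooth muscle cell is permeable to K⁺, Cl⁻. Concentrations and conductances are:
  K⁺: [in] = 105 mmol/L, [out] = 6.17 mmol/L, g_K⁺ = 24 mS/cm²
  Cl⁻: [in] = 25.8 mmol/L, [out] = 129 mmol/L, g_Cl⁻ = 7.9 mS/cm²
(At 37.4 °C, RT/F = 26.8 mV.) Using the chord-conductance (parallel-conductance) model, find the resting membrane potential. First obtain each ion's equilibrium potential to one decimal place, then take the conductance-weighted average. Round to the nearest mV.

-68 mV

E_K⁺ = (26.8/1)·ln(6.17/105) = -76.0 mV
E_Cl⁻ = (26.8/-1)·ln(129/25.8) = -43.1 mV
Vm = (Σ gᵢEᵢ)/(Σ gᵢ) = (24·-76.0 + 7.9·-43.1) / (24 + 7.9)
= -2164.49 / 31.9 = -67.85 mV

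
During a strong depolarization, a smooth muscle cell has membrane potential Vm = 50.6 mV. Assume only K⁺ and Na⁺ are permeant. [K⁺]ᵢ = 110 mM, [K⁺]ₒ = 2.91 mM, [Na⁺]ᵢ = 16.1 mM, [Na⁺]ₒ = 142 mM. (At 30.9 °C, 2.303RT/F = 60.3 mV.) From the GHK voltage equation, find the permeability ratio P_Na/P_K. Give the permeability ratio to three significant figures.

Let α = P_Na/P_K. GHK: Vm = 60.3·log₁₀[(Kₒ + α·Naₒ)/(Kᵢ + α·Naᵢ)].
10^(Vm/60.3) = 10^(50.6/60.3) = 6.9046
So 6.9046·(Kᵢ + α·Naᵢ) = Kₒ + α·Naₒ → α = (6.9046·110.0 − 2.91) / (142.0 − 6.9046·16.1)
α = (759.5 − 2.91) / (142.0 − 111.2) = 756.6/30.84 = 24.54

24.5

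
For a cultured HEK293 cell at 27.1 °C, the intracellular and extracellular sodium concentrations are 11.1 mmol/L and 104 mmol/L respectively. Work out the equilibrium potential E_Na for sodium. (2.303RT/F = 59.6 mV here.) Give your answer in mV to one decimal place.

E = (59.6/z) · log₁₀([Na⁺]_out/[Na⁺]_in) with z = +1.
= (59.6/1) · log₁₀(104/11.1) = 59.60 · log₁₀(9.369)
= 59.60 · (0.9717) = 57.91 mV

57.9 mV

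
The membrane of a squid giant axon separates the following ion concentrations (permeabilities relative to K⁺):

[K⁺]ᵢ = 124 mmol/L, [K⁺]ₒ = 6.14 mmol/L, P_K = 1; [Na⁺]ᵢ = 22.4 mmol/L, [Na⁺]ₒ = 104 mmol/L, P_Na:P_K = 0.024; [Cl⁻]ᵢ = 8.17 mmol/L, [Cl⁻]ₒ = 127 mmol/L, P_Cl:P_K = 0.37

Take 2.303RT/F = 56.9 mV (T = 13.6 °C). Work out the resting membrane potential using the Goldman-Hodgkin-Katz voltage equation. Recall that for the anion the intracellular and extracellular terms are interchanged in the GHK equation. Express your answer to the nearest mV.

Vm = 56.9 · log₁₀[(Σ P·[cation]ₒ + Σ P·[anion]ᵢ) / (Σ P·[cation]ᵢ + Σ P·[anion]ₒ)]
Numerator = 1×6.14 + 0.024×104 + 0.37×8.17 = 11.66
Denominator = 1×124 + 0.024×22.4 + 0.37×127 = 171.5
Vm = 56.9 · log₁₀(0.067971) = 56.9 × (-1.1677) = -66.44 mV

-66 mV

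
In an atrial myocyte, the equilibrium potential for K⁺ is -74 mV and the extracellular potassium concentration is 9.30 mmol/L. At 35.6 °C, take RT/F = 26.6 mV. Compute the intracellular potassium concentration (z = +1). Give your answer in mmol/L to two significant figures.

150 mmol/L

Nernst: E = (26.6/1) · ln([out]/[in]), so ln([out]/[in]) = -74.0 × 1 / 26.6 = -2.7820.
[out]/[in] = e^(-2.7820) = 0.06192.
[in] = 9.30 / 0.06192 = 150.2 mmol/L.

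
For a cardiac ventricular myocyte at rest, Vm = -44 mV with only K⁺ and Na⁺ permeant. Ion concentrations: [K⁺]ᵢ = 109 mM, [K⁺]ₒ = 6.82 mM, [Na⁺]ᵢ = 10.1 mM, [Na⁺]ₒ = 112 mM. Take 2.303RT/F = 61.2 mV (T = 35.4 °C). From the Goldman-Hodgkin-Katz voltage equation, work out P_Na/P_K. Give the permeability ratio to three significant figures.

0.127

Let α = P_Na/P_K. GHK: Vm = 61.2·log₁₀[(Kₒ + α·Naₒ)/(Kᵢ + α·Naᵢ)].
10^(Vm/61.2) = 10^(-44.0/61.2) = 0.19101
So 0.19101·(Kᵢ + α·Naᵢ) = Kₒ + α·Naₒ → α = (0.19101·109.0 − 6.82) / (112.0 − 0.19101·10.1)
α = (20.82 − 6.82) / (112.0 − 1.929) = 14/110.1 = 0.1272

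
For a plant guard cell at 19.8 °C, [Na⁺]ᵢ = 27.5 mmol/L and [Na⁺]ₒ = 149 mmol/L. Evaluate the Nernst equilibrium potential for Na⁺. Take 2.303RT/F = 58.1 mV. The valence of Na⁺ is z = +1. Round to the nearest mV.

E = (58.1/z) · log₁₀([Na⁺]_out/[Na⁺]_in) with z = +1.
= (58.1/1) · log₁₀(149/27.5) = 58.10 · log₁₀(5.418)
= 58.10 · (0.7339) = 42.64 mV

43 mV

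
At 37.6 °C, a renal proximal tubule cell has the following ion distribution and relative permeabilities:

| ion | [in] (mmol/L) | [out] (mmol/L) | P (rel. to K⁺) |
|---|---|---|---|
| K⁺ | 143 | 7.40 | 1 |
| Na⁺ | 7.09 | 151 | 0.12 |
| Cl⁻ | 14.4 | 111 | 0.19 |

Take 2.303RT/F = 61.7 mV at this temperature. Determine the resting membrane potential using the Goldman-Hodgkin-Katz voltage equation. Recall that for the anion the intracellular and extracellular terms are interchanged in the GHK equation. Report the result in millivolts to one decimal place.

-47.3 mV

Vm = 61.7 · log₁₀[(Σ P·[cation]ₒ + Σ P·[anion]ᵢ) / (Σ P·[cation]ᵢ + Σ P·[anion]ₒ)]
Numerator = 1×7.40 + 0.12×151 + 0.19×14.4 = 28.26
Denominator = 1×143 + 0.12×7.09 + 0.19×111 = 164.9
Vm = 61.7 · log₁₀(0.17131) = 61.7 × (-0.7662) = -47.28 mV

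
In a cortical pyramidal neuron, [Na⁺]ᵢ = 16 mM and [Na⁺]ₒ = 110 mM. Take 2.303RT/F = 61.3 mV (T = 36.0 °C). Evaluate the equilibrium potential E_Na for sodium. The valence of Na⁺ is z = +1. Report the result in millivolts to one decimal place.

E = (61.3/z) · log₁₀([Na⁺]_out/[Na⁺]_in) with z = +1.
= (61.3/1) · log₁₀(110/16) = 61.30 · log₁₀(6.875)
= 61.30 · (0.8373) = 51.32 mV

51.3 mV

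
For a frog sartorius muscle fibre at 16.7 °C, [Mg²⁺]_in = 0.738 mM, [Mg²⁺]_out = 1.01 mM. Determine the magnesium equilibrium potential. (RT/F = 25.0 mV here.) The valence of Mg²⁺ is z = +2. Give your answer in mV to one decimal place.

3.9 mV

E = (25.0/z) · ln([Mg²⁺]_out/[Mg²⁺]_in) with z = +2.
= (25.0/2) · ln(1.01/0.738) = 12.50 · ln(1.369)
= 12.50 · (0.3138) = 3.92 mV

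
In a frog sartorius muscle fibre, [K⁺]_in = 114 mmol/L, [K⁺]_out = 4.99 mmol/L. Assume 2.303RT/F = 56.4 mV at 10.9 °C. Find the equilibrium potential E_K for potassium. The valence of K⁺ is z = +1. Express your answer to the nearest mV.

E = (56.4/z) · log₁₀([K⁺]_out/[K⁺]_in) with z = +1.
= (56.4/1) · log₁₀(4.99/114) = 56.40 · log₁₀(0.04377)
= 56.40 · (-1.3588) = -76.64 mV

-77 mV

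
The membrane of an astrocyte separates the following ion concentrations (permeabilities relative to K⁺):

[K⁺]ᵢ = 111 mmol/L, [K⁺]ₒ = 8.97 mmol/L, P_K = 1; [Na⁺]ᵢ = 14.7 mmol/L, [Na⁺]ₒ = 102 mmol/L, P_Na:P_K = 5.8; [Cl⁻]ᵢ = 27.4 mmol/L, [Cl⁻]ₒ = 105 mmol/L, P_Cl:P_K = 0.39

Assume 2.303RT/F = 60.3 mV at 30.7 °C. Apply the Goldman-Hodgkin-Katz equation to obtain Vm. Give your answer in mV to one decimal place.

24.8 mV

Vm = 60.3 · log₁₀[(Σ P·[cation]ₒ + Σ P·[anion]ᵢ) / (Σ P·[cation]ᵢ + Σ P·[anion]ₒ)]
Numerator = 1×8.97 + 5.8×102 + 0.39×27.4 = 611.3
Denominator = 1×111 + 5.8×14.7 + 0.39×105 = 237.2
Vm = 60.3 · log₁₀(2.5769) = 60.3 × (0.4111) = 24.79 mV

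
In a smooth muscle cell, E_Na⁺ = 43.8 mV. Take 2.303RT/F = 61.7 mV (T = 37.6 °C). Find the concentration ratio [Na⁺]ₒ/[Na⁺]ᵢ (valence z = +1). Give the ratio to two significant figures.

log₁₀([out]/[in]) = E·z/(61.7) = 43.8 × 1 / 61.7 = 0.7099
[out]/[in] = 10^(0.7099) = 5.127

5.1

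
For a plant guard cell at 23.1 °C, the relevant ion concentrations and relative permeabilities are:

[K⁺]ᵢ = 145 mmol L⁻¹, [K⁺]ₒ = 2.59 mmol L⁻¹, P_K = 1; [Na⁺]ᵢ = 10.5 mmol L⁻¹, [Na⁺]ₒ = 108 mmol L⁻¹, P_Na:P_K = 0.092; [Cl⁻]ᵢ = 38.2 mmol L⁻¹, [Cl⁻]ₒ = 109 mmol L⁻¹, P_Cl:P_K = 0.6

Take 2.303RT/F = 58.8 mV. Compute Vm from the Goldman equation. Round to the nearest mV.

Vm = 58.8 · log₁₀[(Σ P·[cation]ₒ + Σ P·[anion]ᵢ) / (Σ P·[cation]ᵢ + Σ P·[anion]ₒ)]
Numerator = 1×2.59 + 0.092×108 + 0.6×38.2 = 35.45
Denominator = 1×145 + 0.092×10.5 + 0.6×109 = 211.4
Vm = 58.8 · log₁₀(0.1677) = 58.8 × (-0.7755) = -45.60 mV

-46 mV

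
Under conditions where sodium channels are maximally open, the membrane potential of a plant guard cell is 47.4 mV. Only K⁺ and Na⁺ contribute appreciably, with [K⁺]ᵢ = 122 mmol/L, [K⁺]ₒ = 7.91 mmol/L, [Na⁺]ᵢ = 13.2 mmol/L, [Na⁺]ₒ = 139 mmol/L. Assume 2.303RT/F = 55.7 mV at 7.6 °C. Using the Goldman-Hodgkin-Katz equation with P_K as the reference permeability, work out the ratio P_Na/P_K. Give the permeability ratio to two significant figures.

Let α = P_Na/P_K. GHK: Vm = 55.7·log₁₀[(Kₒ + α·Naₒ)/(Kᵢ + α·Naᵢ)].
10^(Vm/55.7) = 10^(47.4/55.7) = 7.0956
So 7.0956·(Kᵢ + α·Naᵢ) = Kₒ + α·Naₒ → α = (7.0956·122.0 − 7.91) / (139.0 − 7.0956·13.2)
α = (865.7 − 7.91) / (139.0 − 93.66) = 857.7/45.34 = 18.92

19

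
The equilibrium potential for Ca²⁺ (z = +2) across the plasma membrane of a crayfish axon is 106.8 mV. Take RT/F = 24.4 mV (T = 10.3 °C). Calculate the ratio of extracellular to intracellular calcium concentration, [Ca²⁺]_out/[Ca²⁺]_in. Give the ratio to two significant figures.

ln([out]/[in]) = E·z/(24.4) = 106.8 × 2 / 24.4 = 8.7541
[out]/[in] = e^(8.7541) = 6337

6300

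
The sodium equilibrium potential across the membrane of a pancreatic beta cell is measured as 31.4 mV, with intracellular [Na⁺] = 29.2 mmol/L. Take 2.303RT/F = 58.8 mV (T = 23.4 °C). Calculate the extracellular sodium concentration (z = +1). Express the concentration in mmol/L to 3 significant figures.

Nernst: E = (58.8/1) · log₁₀([out]/[in]), so log₁₀([out]/[in]) = 31.4 × 1 / 58.8 = 0.5340.
[out]/[in] = 10^(0.5340) = 3.42.
[out] = 3.42 × 29.2 = 99.86 mmol/L.

99.9 mmol/L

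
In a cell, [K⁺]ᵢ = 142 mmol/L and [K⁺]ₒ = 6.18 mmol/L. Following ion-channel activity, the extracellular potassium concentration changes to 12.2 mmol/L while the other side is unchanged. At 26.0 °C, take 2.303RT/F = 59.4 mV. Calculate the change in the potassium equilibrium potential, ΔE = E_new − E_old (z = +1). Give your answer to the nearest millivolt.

18 mV

E_old = (59.4/1)·log₁₀(6.18/142) = -80.86 mV
E_new = (59.4/1)·log₁₀(12.2/142) = -63.32 mV
ΔE = -63.32 − (-80.86) = 17.55 mV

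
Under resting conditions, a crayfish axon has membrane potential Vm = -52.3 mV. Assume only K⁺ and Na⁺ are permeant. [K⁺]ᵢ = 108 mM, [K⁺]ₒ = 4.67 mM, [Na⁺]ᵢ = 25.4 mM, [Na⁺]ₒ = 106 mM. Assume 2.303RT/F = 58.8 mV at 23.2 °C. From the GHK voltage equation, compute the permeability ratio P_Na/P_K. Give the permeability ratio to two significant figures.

0.090

Let α = P_Na/P_K. GHK: Vm = 58.8·log₁₀[(Kₒ + α·Naₒ)/(Kᵢ + α·Naᵢ)].
10^(Vm/58.8) = 10^(-52.3/58.8) = 0.12899
So 0.12899·(Kᵢ + α·Naᵢ) = Kₒ + α·Naₒ → α = (0.12899·108.0 − 4.67) / (106.0 − 0.12899·25.4)
α = (13.93 − 4.67) / (106.0 − 3.276) = 9.261/102.7 = 0.09015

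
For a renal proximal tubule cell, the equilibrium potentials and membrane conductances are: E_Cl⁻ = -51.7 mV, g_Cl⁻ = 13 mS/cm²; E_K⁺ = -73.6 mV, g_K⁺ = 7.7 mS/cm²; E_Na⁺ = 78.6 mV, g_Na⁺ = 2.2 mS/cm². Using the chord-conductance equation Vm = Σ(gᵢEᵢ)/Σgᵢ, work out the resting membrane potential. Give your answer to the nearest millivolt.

-47 mV

Σ gᵢEᵢ = 13·(-51.7) + 7.7·(-73.6) + 2.2·(78.6) = -1065.90
Σ gᵢ = 13 + 7.7 + 2.2 = 22.9
Vm = -1065.90 / 22.9 = -46.55 mV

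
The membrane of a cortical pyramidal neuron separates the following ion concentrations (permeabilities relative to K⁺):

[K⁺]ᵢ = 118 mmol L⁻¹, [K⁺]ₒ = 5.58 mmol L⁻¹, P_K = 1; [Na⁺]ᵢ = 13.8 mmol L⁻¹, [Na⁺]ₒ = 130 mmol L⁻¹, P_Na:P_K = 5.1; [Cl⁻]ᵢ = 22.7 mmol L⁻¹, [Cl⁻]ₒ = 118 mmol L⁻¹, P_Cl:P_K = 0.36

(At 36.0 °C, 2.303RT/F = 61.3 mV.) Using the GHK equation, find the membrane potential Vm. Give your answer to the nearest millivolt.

29 mV

Vm = 61.3 · log₁₀[(Σ P·[cation]ₒ + Σ P·[anion]ᵢ) / (Σ P·[cation]ᵢ + Σ P·[anion]ₒ)]
Numerator = 1×5.58 + 5.1×130 + 0.36×22.7 = 676.8
Denominator = 1×118 + 5.1×13.8 + 0.36×118 = 230.9
Vm = 61.3 · log₁₀(2.9314) = 61.3 × (0.4671) = 28.63 mV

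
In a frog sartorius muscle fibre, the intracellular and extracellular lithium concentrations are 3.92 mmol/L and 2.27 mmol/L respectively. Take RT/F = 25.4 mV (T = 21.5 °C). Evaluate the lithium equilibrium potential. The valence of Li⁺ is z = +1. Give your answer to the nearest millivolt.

E = (25.4/z) · ln([Li⁺]_out/[Li⁺]_in) with z = +1.
= (25.4/1) · ln(2.27/3.92) = 25.40 · ln(0.5791)
= 25.40 · (-0.5463) = -13.88 mV

-14 mV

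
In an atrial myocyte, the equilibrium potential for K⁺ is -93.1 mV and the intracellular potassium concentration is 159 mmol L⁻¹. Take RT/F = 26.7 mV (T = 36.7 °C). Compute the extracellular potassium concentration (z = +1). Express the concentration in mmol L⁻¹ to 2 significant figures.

Nernst: E = (26.7/1) · ln([out]/[in]), so ln([out]/[in]) = -93.1 × 1 / 26.7 = -3.4869.
[out]/[in] = e^(-3.4869) = 0.0306.
[out] = 0.0306 × 159 = 4.865 mmol L⁻¹.

4.9 mmol L⁻¹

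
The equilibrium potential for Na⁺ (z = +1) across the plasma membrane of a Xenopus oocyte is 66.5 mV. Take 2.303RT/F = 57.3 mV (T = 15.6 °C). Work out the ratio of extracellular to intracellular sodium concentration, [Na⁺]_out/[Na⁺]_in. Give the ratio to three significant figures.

14.5

log₁₀([out]/[in]) = E·z/(57.3) = 66.5 × 1 / 57.3 = 1.1606
[out]/[in] = 10^(1.1606) = 14.47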